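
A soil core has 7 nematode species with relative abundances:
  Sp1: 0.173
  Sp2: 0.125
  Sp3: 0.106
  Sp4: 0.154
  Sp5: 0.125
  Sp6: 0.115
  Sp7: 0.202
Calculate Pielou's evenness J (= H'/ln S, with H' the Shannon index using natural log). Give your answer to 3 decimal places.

0.987

H' = −Σ pᵢ ln pᵢ = −((-0.30352) + (-0.25993) + (-0.23790) + (-0.28810) + (-0.25993) + (-0.24872) + (-0.32310)) = 1.92120 (working shown to 5 dp, full precision carried).
With S = 7 species, ln S = 1.94591, so J = 1.92120/1.94591 = 0.98730, i.e. 0.987 to 3 decimal places.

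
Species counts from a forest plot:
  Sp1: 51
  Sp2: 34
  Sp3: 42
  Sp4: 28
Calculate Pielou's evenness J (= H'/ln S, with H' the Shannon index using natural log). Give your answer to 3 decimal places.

Total N = 51+34+42+28 = 155, so the proportions are 0.32903, 0.21935, 0.27097, 0.18065 (working shown to 5 dp, full precision carried).
H' = −Σ pᵢ ln pᵢ = −((-0.36575) + (-0.33278) + (-0.35382) + (-0.30912)) = 1.36147.
With S = 4 species, ln S = 1.38629, so J = 1.36147/1.38629 = 0.98209, i.e. 0.982 to 3 decimal places.

0.982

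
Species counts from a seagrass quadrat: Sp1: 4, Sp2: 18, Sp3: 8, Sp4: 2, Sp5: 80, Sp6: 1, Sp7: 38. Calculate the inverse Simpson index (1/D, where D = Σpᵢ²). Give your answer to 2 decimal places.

2.76

Total N = 4+18+8+2+80+1+38 = 151, so the proportions are 0.02649, 0.11921, 0.05298, 0.01325, 0.5298, 0.00662, 0.25166 (working shown to 5 dp, full precision carried).
D = 0.02649² + 0.11921² + 0.05298² + 0.01325² + 0.5298² + 0.00662² + 0.25166² = 0.00070 + 0.01421 + 0.00281 + 0.00018 + 0.28069 + 0.00004 + 0.06333 = 0.36196.
So 1/D = 2.7628, i.e. 2.76 to 2 decimal places.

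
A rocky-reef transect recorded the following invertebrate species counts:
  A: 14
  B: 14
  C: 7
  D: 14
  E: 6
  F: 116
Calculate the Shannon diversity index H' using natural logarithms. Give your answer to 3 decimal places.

Total N = 14+14+7+14+6+116 = 171, so the proportions are 0.08187, 0.08187, 0.04094, 0.08187, 0.03509, 0.67836 (working shown to 5 dp, full precision carried).
Each pᵢ ln pᵢ term: 0.08187×(-2.50261)=-0.20489, 0.08187×(-2.50261)=-0.20489, 0.04094×(-3.19575)=-0.13082, 0.08187×(-2.50261)=-0.20489, 0.03509×(-3.34990)=-0.11754, 0.67836×(-0.38807)=-0.26325.
Sum = -1.12629, so H' = 1.126.

1.126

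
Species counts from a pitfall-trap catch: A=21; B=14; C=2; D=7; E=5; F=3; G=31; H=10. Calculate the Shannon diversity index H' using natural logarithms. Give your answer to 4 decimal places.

1.7723

Total N = 21+14+2+7+5+3+31+10 = 93, so the proportions are 0.225806, 0.150538, 0.021505, 0.075269, 0.053763, 0.032258, 0.333333, 0.107527 (working shown to 6 dp, full precision carried).
Each pᵢ ln pᵢ term: 0.225806×(-1.488077)=-0.336017, 0.150538×(-1.893542)=-0.285049, 0.021505×(-3.839452)=-0.082569, 0.075269×(-2.586689)=-0.194697, 0.053763×(-2.923162)=-0.157159, 0.032258×(-3.433987)=-0.110774, 0.333333×(-1.098612)=-0.366204, 0.107527×(-2.230014)=-0.239786.
Sum = -1.772256, so H' = 1.7723.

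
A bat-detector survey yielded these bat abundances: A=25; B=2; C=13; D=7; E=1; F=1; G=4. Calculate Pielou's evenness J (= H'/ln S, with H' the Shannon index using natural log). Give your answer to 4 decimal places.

0.7375

Total N = 25+2+13+7+1+1+4 = 53, so the proportions are 0.471698, 0.037736, 0.245283, 0.132075, 0.018868, 0.018868, 0.075472 (working shown to 6 dp, full precision carried).
H' = −Σ pᵢ ln pᵢ = −((-0.354442) + (-0.123666) + (-0.344707) + (-0.267371) + (-0.074911) + (-0.074911) + (-0.195019)) = 1.435026.
With S = 7 species, ln S = 1.945910, so J = 1.435026/1.945910 = 0.737458, i.e. 0.7375 to 4 decimal places.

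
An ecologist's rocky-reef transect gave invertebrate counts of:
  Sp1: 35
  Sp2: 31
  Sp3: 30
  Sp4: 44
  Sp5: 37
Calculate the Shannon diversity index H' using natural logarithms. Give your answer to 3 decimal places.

Total N = 35+31+30+44+37 = 177, so the proportions are 0.19774, 0.17514, 0.16949, 0.24859, 0.20904 (working shown to 5 dp, full precision carried).
Each pᵢ ln pᵢ term: 0.19774×(-1.62080)=-0.32050, 0.17514×(-1.74216)=-0.30512, 0.16949×(-1.77495)=-0.30084, 0.24859×(-1.39196)=-0.34602, 0.20904×(-1.56523)=-0.32720.
Sum = -1.59968, so H' = 1.600.

1.600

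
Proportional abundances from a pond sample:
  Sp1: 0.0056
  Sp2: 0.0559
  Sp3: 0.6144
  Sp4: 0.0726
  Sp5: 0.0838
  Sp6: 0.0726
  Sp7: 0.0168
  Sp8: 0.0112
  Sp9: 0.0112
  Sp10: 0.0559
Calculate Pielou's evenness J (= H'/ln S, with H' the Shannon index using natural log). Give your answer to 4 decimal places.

H' = −Σ pᵢ ln pᵢ = −((-0.029036) + (-0.161226) + (-0.299280) + (-0.190415) + (-0.207767) + (-0.190415) + (-0.068651) + (-0.050309) + (-0.050309) + (-0.161226)) = 1.408633 (working shown to 6 dp, full precision carried).
With S = 10 species, ln S = 2.302585, so J = 1.408633/2.302585 = 0.611762, i.e. 0.6118 to 4 decimal places.

0.6118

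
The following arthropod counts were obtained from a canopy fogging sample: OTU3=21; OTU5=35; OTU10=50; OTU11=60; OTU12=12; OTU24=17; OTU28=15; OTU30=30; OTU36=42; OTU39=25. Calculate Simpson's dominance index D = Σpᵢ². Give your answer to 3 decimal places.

0.124

Total N = 21+35+50+60+12+17+15+30+42+25 = 307, so the proportions are 0.0684, 0.11401, 0.16287, 0.19544, 0.03909, 0.05537, 0.04886, 0.09772, 0.13681, 0.08143 (working shown to 5 dp, full precision carried).
D = 0.0684² + 0.11401² + 0.16287² + 0.19544² + 0.03909² + 0.05537² + 0.04886² + 0.09772² + 0.13681² + 0.08143² = 0.00468 + 0.01300 + 0.02653 + 0.03820 + 0.00153 + 0.00307 + 0.00239 + 0.00955 + 0.01872 + 0.00663 = 0.12428.
To 3 decimal places, D = 0.124.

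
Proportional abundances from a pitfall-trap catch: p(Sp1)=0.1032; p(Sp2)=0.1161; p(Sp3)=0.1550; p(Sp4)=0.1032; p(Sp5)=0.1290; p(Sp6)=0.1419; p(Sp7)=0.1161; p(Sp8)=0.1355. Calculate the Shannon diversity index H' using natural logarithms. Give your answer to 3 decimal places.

2.070

Each pᵢ ln pᵢ term (working shown to 5 dp, full precision carried): 0.1032×(-2.27109)=-0.23438, 0.1161×(-2.15330)=-0.25000, 0.155×(-1.86433)=-0.28897, 0.1032×(-2.27109)=-0.23438, 0.129×(-2.04794)=-0.26418, 0.1419×(-1.95263)=-0.27708, 0.1161×(-2.15330)=-0.25000, 0.1355×(-1.99878)=-0.27084.
Sum = -2.06982, so H' = 2.070.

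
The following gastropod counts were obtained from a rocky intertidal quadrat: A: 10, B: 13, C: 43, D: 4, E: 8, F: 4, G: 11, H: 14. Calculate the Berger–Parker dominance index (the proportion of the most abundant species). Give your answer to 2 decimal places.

0.40

Total N = 10+13+43+4+8+4+11+14 = 107, so the proportions are 0.0935, 0.1215, 0.4019, 0.0374, 0.0748, 0.0374, 0.1028, 0.1308 (working shown to 4 dp, full precision carried).
The largest proportion is 0.4019, i.e. d = 0.40 to 2 decimal places.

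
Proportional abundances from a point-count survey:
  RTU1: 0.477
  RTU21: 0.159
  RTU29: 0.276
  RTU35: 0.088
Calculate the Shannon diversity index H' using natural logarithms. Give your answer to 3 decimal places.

1.215

Each pᵢ ln pᵢ term (working shown to 5 dp, full precision carried): 0.477×(-0.74024)=-0.35309, 0.159×(-1.83885)=-0.29238, 0.276×(-1.28735)=-0.35531, 0.088×(-2.43042)=-0.21388.
Sum = -1.21466, so H' = 1.215.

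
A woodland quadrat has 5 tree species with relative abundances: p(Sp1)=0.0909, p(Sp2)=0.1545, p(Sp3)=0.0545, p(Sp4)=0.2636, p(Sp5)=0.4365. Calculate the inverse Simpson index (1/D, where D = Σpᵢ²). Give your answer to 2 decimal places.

3.39

D = 0.0909² + 0.1545² + 0.0545² + 0.2636² + 0.4365² = 0.008263 + 0.023870 + 0.002970 + 0.069485 + 0.190532 = 0.295121 (working shown to 6 dp, full precision carried).
So 1/D = 3.3884, i.e. 3.39 to 2 decimal places.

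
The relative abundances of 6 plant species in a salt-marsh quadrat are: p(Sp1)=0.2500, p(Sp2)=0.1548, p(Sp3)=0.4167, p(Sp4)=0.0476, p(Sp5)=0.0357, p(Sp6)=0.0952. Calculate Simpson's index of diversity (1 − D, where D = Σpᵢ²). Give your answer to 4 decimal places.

D = 0.25² + 0.1548² + 0.4167² + 0.0476² + 0.0357² + 0.0952² = 0.062500 + 0.023963 + 0.173639 + 0.002266 + 0.001274 + 0.009063 = 0.272705 (working shown to 6 dp, full precision carried).
So 1 − D = 0.727295, i.e. 0.7273 to 4 decimal places.

0.7273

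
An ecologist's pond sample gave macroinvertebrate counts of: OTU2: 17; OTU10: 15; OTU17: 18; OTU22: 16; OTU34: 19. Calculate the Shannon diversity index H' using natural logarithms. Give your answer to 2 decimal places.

Total N = 17+15+18+16+19 = 85, so the proportions are 0.2, 0.1765, 0.2118, 0.1882, 0.2235 (working shown to 4 dp, full precision carried).
Each pᵢ ln pᵢ term: 0.2×(-1.6094)=-0.3219, 0.1765×(-1.7346)=-0.3061, 0.2118×(-1.5523)=-0.3287, 0.1882×(-1.6701)=-0.3144, 0.2235×(-1.4982)=-0.3349.
Sum = -1.6060, so H' = 1.61.

1.61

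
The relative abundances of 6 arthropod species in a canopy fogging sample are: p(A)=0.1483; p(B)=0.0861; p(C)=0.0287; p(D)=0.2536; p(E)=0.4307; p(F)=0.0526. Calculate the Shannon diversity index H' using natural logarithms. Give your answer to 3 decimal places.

Each pᵢ ln pᵢ term (working shown to 5 dp, full precision carried): 0.1483×(-1.90852)=-0.28303, 0.0861×(-2.45225)=-0.21114, 0.0287×(-3.55086)=-0.10191, 0.2536×(-1.37200)=-0.34794, 0.4307×(-0.84234)=-0.36280, 0.0526×(-2.94504)=-0.15491.
Sum = -1.46173, so H' = 1.462.

1.462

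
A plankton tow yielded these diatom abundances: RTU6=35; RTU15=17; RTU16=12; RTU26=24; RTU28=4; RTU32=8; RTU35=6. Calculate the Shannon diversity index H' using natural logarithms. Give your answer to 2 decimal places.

Total N = 35+17+12+24+4+8+6 = 106, so the proportions are 0.3302, 0.1604, 0.1132, 0.2264, 0.0377, 0.0755, 0.0566 (working shown to 4 dp, full precision carried).
Each pᵢ ln pᵢ term: 0.3302×(-1.1081)=-0.3659, 0.1604×(-1.8302)=-0.2935, 0.1132×(-2.1785)=-0.2466, 0.2264×(-1.4854)=-0.3363, 0.0377×(-3.2771)=-0.1237, 0.0755×(-2.5840)=-0.1950, 0.0566×(-2.8717)=-0.1625.
Sum = -1.7236, so H' = 1.72.

1.72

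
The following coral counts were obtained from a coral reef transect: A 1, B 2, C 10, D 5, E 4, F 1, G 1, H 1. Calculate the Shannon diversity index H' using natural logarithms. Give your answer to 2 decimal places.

1.70

Total N = 1+2+10+5+4+1+1+1 = 25, so the proportions are 0.04, 0.08, 0.4, 0.2, 0.16, 0.04, 0.04, 0.04 (working shown to 4 dp, full precision carried).
Each pᵢ ln pᵢ term: 0.04×(-3.2189)=-0.1288, 0.08×(-2.5257)=-0.2021, 0.4×(-0.9163)=-0.3665, 0.2×(-1.6094)=-0.3219, 0.16×(-1.8326)=-0.2932, 0.04×(-3.2189)=-0.1288, 0.04×(-3.2189)=-0.1288, 0.04×(-3.2189)=-0.1288.
Sum = -1.6987, so H' = 1.70.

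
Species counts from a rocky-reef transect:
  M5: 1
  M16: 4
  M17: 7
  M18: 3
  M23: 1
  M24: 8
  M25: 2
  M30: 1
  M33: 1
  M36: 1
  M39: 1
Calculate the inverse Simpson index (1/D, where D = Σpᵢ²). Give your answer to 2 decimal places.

Total N = 1+4+7+3+1+8+2+1+1+1+1 = 30, so the proportions are 0.033333, 0.133333, 0.233333, 0.1, 0.033333, 0.266667, 0.066667, 0.033333, 0.033333, 0.033333, 0.033333 (working shown to 6 dp, full precision carried).
D = 0.033333² + 0.133333² + 0.233333² + 0.1² + 0.033333² + 0.266667² + 0.066667² + 0.033333² + 0.033333² + 0.033333² + 0.033333² = 0.001111 + 0.017778 + 0.054444 + 0.010000 + 0.001111 + 0.071111 + 0.004444 + 0.001111 + 0.001111 + 0.001111 + 0.001111 = 0.164444.
So 1/D = 6.0811, i.e. 6.08 to 2 decimal places.

6.08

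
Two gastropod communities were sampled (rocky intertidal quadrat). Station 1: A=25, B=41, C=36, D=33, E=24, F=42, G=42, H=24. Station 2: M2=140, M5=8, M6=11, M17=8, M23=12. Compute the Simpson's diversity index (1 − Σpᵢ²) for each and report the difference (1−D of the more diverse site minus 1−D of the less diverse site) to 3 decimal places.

0.493

Station 1: N=267, proportions 0.09363, 0.15356, 0.13483, 0.1236, 0.08989, 0.1573, 0.1573, 0.08989, giving 1−D = 0.86855 (working shown to 5 dp, full precision carried).
Station 2: N=179, proportions 0.78212, 0.04469, 0.06145, 0.04469, 0.06704, giving 1−D = 0.37602.
Difference = |0.86855 − 0.37602| = 0.49253, i.e. 0.493 to 3 decimal places.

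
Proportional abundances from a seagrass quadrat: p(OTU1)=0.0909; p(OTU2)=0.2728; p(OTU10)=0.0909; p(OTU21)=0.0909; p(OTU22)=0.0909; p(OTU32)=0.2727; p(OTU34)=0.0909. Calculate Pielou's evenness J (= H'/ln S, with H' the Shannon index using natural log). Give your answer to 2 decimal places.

0.92

H' = −Σ pᵢ ln pᵢ = −((-0.2180) + (-0.3544) + (-0.2180) + (-0.2180) + (-0.2180) + (-0.3543) + (-0.2180)) = 1.7986 (working shown to 4 dp, full precision carried).
With S = 7 species, ln S = 1.9459, so J = 1.7986/1.9459 = 0.9243, i.e. 0.92 to 2 decimal places.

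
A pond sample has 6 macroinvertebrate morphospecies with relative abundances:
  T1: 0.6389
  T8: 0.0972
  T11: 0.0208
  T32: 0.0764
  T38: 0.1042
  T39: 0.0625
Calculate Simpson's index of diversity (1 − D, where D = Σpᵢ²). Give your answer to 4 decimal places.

0.5613

D = 0.6389² + 0.0972² + 0.0208² + 0.0764² + 0.1042² + 0.0625² = 0.408193 + 0.009448 + 0.000433 + 0.005837 + 0.010858 + 0.003906 = 0.438675 (working shown to 6 dp, full precision carried).
So 1 − D = 0.561325, i.e. 0.5613 to 4 decimal places.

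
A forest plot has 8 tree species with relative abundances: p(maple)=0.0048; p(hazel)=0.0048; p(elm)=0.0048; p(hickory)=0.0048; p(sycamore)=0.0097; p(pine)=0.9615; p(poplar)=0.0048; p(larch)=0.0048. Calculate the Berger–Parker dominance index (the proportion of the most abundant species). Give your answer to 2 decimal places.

The largest proportion is 0.9615, i.e. d = 0.96 to 2 decimal places.

0.96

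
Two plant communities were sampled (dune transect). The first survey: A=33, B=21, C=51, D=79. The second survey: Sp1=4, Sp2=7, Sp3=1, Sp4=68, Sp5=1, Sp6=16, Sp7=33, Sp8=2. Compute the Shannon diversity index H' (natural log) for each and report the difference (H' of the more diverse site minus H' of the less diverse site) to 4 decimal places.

The first survey: N=184, proportions 0.179348, 0.11413, 0.277174, 0.429348, giving H' = 1.274560 (working shown to 6 dp, full precision carried).
The second survey: N=132, proportions 0.030303, 0.05303, 0.007576, 0.515152, 0.007576, 0.121212, 0.25, 0.015152, giving H' = 1.343215.
Difference = |1.274560 − 1.343215| = 0.068655, i.e. 0.0687 to 4 decimal places.

0.0687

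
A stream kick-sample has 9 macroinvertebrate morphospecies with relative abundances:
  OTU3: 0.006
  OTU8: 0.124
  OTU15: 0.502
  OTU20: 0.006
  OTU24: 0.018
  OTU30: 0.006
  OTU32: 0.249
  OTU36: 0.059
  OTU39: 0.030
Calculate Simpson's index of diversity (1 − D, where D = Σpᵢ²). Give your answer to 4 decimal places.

0.6658

D = 0.006² + 0.124² + 0.502² + 0.006² + 0.018² + 0.006² + 0.249² + 0.059² + 0.03² = 0.000036 + 0.015376 + 0.252004 + 0.000036 + 0.000324 + 0.000036 + 0.062001 + 0.003481 + 0.000900 = 0.334194 (working shown to 6 dp, full precision carried).
So 1 − D = 0.665806, i.e. 0.6658 to 4 decimal places.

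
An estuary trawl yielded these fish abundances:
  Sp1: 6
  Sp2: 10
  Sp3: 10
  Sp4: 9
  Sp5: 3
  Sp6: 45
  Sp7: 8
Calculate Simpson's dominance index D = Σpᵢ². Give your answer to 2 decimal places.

Total N = 6+10+10+9+3+45+8 = 91, so the proportions are 0.0659, 0.1099, 0.1099, 0.0989, 0.033, 0.4945, 0.0879 (working shown to 4 dp, full precision carried).
D = 0.0659² + 0.1099² + 0.1099² + 0.0989² + 0.033² + 0.4945² + 0.0879² = 0.0043 + 0.0121 + 0.0121 + 0.0098 + 0.0011 + 0.2445 + 0.0077 = 0.2916.
To 2 decimal places, D = 0.29.

0.29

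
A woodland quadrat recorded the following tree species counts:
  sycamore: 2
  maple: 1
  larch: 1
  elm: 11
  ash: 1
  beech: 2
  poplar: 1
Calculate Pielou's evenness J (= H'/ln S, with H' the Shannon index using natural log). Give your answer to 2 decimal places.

Total N = 2+1+1+11+1+2+1 = 19, so the proportions are 0.1053, 0.0526, 0.0526, 0.5789, 0.0526, 0.1053, 0.0526 (working shown to 4 dp, full precision carried).
H' = −Σ pᵢ ln pᵢ = −((-0.2370) + (-0.1550) + (-0.1550) + (-0.3164) + (-0.1550) + (-0.2370) + (-0.1550)) = 1.4103.
With S = 7 species, ln S = 1.9459, so J = 1.4103/1.9459 = 0.7247, i.e. 0.72 to 2 decimal places.

0.72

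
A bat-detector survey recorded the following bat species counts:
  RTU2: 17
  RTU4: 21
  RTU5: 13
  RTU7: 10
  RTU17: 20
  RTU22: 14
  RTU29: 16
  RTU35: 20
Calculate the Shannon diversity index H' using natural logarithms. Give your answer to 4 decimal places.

2.0538

Total N = 17+21+13+10+20+14+16+20 = 131, so the proportions are 0.129771, 0.160305, 0.099237, 0.076336, 0.152672, 0.10687, 0.122137, 0.152672 (working shown to 6 dp, full precision carried).
Each pᵢ ln pᵢ term: 0.129771×(-2.041984)=-0.264990, 0.160305×(-1.830675)=-0.293467, 0.099237×(-2.310248)=-0.229261, 0.076336×(-2.572612)=-0.196383, 0.152672×(-1.879465)=-0.286941, 0.10687×(-2.236140)=-0.238977, 0.122137×(-2.102609)=-0.256807, 0.152672×(-1.879465)=-0.286941.
Sum = -2.053768, so H' = 2.0538.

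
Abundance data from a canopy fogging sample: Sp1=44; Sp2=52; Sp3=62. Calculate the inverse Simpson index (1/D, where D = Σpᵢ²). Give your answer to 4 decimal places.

Total N = 44+52+62 = 158, so the proportions are 0.278481, 0.3291139, 0.3924051 (working shown to 7 dp, full precision carried).
D = 0.278481² + 0.3291139² + 0.3924051² = 0.0775517 + 0.1083160 + 0.1539817 = 0.3398494.
So 1/D = 2.942480, i.e. 2.9425 to 4 decimal places.

2.9425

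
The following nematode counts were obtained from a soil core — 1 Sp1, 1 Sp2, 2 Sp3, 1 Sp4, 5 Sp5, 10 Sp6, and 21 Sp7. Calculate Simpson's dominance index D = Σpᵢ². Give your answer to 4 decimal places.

Total N = 1+1+2+1+5+10+21 = 41, so the proportions are 0.02439, 0.02439, 0.04878, 0.02439, 0.121951, 0.243902, 0.512195 (working shown to 6 dp, full precision carried).
D = 0.02439² + 0.02439² + 0.04878² + 0.02439² + 0.121951² + 0.243902² + 0.512195² = 0.000595 + 0.000595 + 0.002380 + 0.000595 + 0.014872 + 0.059488 + 0.262344 = 0.340869.
To 4 decimal places, D = 0.3409.

0.3409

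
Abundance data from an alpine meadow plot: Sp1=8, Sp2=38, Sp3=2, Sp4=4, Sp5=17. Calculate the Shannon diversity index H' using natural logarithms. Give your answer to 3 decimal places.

Total N = 8+38+2+4+17 = 69, so the proportions are 0.11594, 0.55072, 0.02899, 0.05797, 0.24638 (working shown to 5 dp, full precision carried).
Each pᵢ ln pᵢ term: 0.11594×(-2.15466)=-0.24982, 0.55072×(-0.59652)=-0.32852, 0.02899×(-3.54096)=-0.10264, 0.05797×(-2.84781)=-0.16509, 0.24638×(-1.40089)=-0.34515.
Sum = -1.19121, so H' = 1.191.

1.191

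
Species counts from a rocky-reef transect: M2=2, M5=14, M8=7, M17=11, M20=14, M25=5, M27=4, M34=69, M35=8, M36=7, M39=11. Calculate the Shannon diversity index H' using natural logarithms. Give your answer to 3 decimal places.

Total N = 2+14+7+11+14+5+4+69+8+7+11 = 152, so the proportions are 0.01316, 0.09211, 0.04605, 0.07237, 0.09211, 0.03289, 0.02632, 0.45395, 0.05263, 0.04605, 0.07237 (working shown to 5 dp, full precision carried).
Each pᵢ ln pᵢ term: 0.01316×(-4.33073)=-0.05698, 0.09211×(-2.38482)=-0.21965, 0.04605×(-3.07797)=-0.14175, 0.07237×(-2.62599)=-0.19004, 0.09211×(-2.38482)=-0.21965, 0.03289×(-3.41444)=-0.11232, 0.02632×(-3.63759)=-0.09573, 0.45395×(-0.78977)=-0.35852, 0.05263×(-2.94444)=-0.15497, 0.04605×(-3.07797)=-0.14175, 0.07237×(-2.62599)=-0.19004.
Sum = -1.88140, so H' = 1.881.

1.881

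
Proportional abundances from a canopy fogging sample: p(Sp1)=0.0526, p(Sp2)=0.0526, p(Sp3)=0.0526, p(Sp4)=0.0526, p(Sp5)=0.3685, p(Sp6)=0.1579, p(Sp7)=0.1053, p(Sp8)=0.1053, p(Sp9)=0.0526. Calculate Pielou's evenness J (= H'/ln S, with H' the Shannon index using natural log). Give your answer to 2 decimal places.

0.87

H' = −Σ pᵢ ln pᵢ = −((-0.1549) + (-0.1549) + (-0.1549) + (-0.1549) + (-0.3679) + (-0.2915) + (-0.2370) + (-0.2370) + (-0.1549)) = 1.9079 (working shown to 4 dp, full precision carried).
With S = 9 species, ln S = 2.1972, so J = 1.9079/2.1972 = 0.8683, i.e. 0.87 to 2 decimal places.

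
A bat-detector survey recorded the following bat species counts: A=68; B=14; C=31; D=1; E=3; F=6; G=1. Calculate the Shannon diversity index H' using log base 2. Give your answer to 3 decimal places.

Total N = 68+14+31+1+3+6+1 = 124, so the proportions are 0.54839, 0.1129, 0.25, 0.00806, 0.02419, 0.04839, 0.00806 (working shown to 5 dp, full precision carried).
Each pᵢ log₂ pᵢ term: 0.54839×(-0.86673)=-0.47531, 0.1129×(-3.14684)=-0.35529, 0.25×(-2.00000)=-0.50000, 0.00806×(-6.95420)=-0.05608, 0.02419×(-5.36923)=-0.12990, 0.04839×(-4.36923)=-0.21141, 0.00806×(-6.95420)=-0.05608.
Sum = -1.78407, so H' = 1.784.

1.784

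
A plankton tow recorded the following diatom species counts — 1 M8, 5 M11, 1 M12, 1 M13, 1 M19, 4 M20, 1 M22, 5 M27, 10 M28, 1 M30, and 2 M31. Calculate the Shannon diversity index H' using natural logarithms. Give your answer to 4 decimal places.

2.0266

Total N = 1+5+1+1+1+4+1+5+10+1+2 = 32, so the proportions are 0.03125, 0.15625, 0.03125, 0.03125, 0.03125, 0.125, 0.03125, 0.15625, 0.3125, 0.03125, 0.0625 (working shown to 6 dp, full precision carried).
Each pᵢ ln pᵢ term: 0.03125×(-3.465736)=-0.108304, 0.15625×(-1.856298)=-0.290047, 0.03125×(-3.465736)=-0.108304, 0.03125×(-3.465736)=-0.108304, 0.03125×(-3.465736)=-0.108304, 0.125×(-2.079442)=-0.259930, 0.03125×(-3.465736)=-0.108304, 0.15625×(-1.856298)=-0.290047, 0.3125×(-1.163151)=-0.363485, 0.03125×(-3.465736)=-0.108304, 0.0625×(-2.772589)=-0.173287.
Sum = -2.026620, so H' = 2.0266.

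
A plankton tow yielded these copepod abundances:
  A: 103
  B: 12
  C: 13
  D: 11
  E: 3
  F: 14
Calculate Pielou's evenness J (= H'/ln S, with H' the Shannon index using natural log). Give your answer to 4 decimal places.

0.6462

Total N = 103+12+13+11+3+14 = 156, so the proportions are 0.660256, 0.076923, 0.083333, 0.070513, 0.019231, 0.089744 (working shown to 6 dp, full precision carried).
H' = −Σ pᵢ ln pᵢ = −((-0.274090) + (-0.197304) + (-0.207076) + (-0.186997) + (-0.075985) + (-0.216354)) = 1.157806.
With S = 6 species, ln S = 1.791759, so J = 1.157806/1.791759 = 0.646184, i.e. 0.6462 to 4 decimal places.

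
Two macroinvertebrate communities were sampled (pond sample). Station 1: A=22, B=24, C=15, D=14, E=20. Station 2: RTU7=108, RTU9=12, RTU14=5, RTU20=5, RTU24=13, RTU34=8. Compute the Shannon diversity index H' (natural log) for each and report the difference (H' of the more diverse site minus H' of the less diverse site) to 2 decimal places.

Station 1: N=95, proportions 0.2316, 0.2526, 0.1579, 0.1474, 0.2105, giving H' = 1.5880 (working shown to 4 dp, full precision carried).
Station 2: N=151, proportions 0.7152, 0.0795, 0.0331, 0.0331, 0.0861, 0.053, giving H' = 1.0334.
Difference = |1.5880 − 1.0334| = 0.5546, i.e. 0.55 to 2 decimal places.

0.55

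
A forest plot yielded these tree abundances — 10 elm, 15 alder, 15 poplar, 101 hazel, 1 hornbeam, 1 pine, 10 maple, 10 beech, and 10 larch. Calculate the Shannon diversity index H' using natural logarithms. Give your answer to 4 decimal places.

1.4569

Total N = 10+15+15+101+1+1+10+10+10 = 173, so the proportions are 0.057803, 0.086705, 0.086705, 0.583815, 0.00578, 0.00578, 0.057803, 0.057803, 0.057803 (working shown to 6 dp, full precision carried).
Each pᵢ ln pᵢ term: 0.057803×(-2.850707)=-0.164781, 0.086705×(-2.445241)=-0.212015, 0.086705×(-2.445241)=-0.212015, 0.583815×(-0.538171)=-0.314192, 0.00578×(-5.153292)=-0.029788, 0.00578×(-5.153292)=-0.029788, 0.057803×(-2.850707)=-0.164781, 0.057803×(-2.850707)=-0.164781, 0.057803×(-2.850707)=-0.164781.
Sum = -1.456921, so H' = 1.4569.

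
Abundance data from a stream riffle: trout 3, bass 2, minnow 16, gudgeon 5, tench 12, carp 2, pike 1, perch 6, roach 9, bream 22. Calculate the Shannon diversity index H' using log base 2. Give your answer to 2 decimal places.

2.83

Total N = 3+2+16+5+12+2+1+6+9+22 = 78, so the proportions are 0.0385, 0.0256, 0.2051, 0.0641, 0.1538, 0.0256, 0.0128, 0.0769, 0.1154, 0.2821 (working shown to 4 dp, full precision carried).
Each pᵢ log₂ pᵢ term: 0.0385×(-4.7004)=-0.1808, 0.0256×(-5.2854)=-0.1355, 0.2051×(-2.2854)=-0.4688, 0.0641×(-3.9635)=-0.2541, 0.1538×(-2.7004)=-0.4155, 0.0256×(-5.2854)=-0.1355, 0.0128×(-6.2854)=-0.0806, 0.0769×(-3.7004)=-0.2846, 0.1154×(-3.1155)=-0.3595, 0.2821×(-1.8260)=-0.5150.
Sum = -2.8299, so H' = 2.83.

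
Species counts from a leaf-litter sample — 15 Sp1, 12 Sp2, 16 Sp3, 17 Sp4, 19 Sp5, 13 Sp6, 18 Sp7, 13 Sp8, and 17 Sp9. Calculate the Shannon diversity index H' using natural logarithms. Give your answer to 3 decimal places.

2.186

Total N = 15+12+16+17+19+13+18+13+17 = 140, so the proportions are 0.10714, 0.08571, 0.11429, 0.12143, 0.13571, 0.09286, 0.12857, 0.09286, 0.12143 (working shown to 5 dp, full precision carried).
Each pᵢ ln pᵢ term: 0.10714×(-2.23359)=-0.23931, 0.08571×(-2.45674)=-0.21058, 0.11429×(-2.16905)=-0.24789, 0.12143×(-2.10843)=-0.25602, 0.13571×(-1.99720)=-0.27105, 0.09286×(-2.37669)=-0.22069, 0.12857×(-2.05127)=-0.26373, 0.09286×(-2.37669)=-0.22069, 0.12143×(-2.10843)=-0.25602.
Sum = -2.18600, so H' = 2.186.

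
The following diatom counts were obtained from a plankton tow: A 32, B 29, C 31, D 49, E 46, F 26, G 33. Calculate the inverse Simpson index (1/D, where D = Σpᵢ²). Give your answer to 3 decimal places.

Total N = 32+29+31+49+46+26+33 = 246, so the proportions are 0.1300813, 0.1178862, 0.1260163, 0.199187, 0.1869919, 0.1056911, 0.1341463 (working shown to 7 dp, full precision carried).
D = 0.1300813² + 0.1178862² + 0.1260163² + 0.199187² + 0.1869919² + 0.1056911² + 0.1341463² = 0.0169211 + 0.0138972 + 0.0158801 + 0.0396755 + 0.0349660 + 0.0111706 + 0.0179952 = 0.1505057.
So 1/D = 6.64427, i.e. 6.644 to 3 decimal places.

6.644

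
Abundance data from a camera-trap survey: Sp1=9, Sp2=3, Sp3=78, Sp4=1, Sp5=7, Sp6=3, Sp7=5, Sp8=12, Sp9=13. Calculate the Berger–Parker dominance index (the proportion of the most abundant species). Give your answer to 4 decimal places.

0.5954

Total N = 9+3+78+1+7+3+5+12+13 = 131, so the proportions are 0.068702, 0.022901, 0.59542, 0.007634, 0.053435, 0.022901, 0.038168, 0.091603, 0.099237 (working shown to 6 dp, full precision carried).
The largest proportion is 0.59542, i.e. d = 0.5954 to 4 decimal places.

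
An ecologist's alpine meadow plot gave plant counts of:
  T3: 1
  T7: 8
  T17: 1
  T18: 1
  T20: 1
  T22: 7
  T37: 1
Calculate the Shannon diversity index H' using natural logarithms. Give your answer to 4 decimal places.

1.4829

Total N = 1+8+1+1+1+7+1 = 20, so the proportions are 0.05, 0.4, 0.05, 0.05, 0.05, 0.35, 0.05 (working shown to 6 dp, full precision carried).
Each pᵢ ln pᵢ term: 0.05×(-2.995732)=-0.149787, 0.4×(-0.916291)=-0.366516, 0.05×(-2.995732)=-0.149787, 0.05×(-2.995732)=-0.149787, 0.05×(-2.995732)=-0.149787, 0.35×(-1.049822)=-0.367438, 0.05×(-2.995732)=-0.149787.
Sum = -1.482887, so H' = 1.4829.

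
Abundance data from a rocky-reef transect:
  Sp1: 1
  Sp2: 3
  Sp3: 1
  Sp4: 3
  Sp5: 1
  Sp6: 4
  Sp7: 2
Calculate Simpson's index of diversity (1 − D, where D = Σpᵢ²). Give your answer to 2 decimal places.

Total N = 1+3+1+3+1+4+2 = 15, so the proportions are 0.0667, 0.2, 0.0667, 0.2, 0.0667, 0.2667, 0.1333 (working shown to 4 dp, full precision carried).
D = 0.0667² + 0.2² + 0.0667² + 0.2² + 0.0667² + 0.2667² + 0.1333² = 0.0044 + 0.0400 + 0.0044 + 0.0400 + 0.0044 + 0.0711 + 0.0178 = 0.1822.
So 1 − D = 0.8178, i.e. 0.82 to 2 decimal places.

0.82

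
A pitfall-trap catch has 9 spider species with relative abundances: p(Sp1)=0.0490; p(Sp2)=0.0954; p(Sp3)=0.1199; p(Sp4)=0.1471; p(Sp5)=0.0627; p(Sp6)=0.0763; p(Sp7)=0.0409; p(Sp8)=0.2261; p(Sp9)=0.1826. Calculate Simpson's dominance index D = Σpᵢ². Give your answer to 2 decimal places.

D = 0.049² + 0.0954² + 0.1199² + 0.1471² + 0.0627² + 0.0763² + 0.0409² + 0.2261² + 0.1826² = 0.0024 + 0.0091 + 0.0144 + 0.0216 + 0.0039 + 0.0058 + 0.0017 + 0.0511 + 0.0333 = 0.1434 (working shown to 4 dp, full precision carried).
To 2 decimal places, D = 0.14.

0.14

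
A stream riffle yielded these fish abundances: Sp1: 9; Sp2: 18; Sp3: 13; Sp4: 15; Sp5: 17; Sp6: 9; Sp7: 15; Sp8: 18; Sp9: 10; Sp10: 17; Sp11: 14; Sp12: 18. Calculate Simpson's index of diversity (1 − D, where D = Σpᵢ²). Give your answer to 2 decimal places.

0.91

Total N = 9+18+13+15+17+9+15+18+10+17+14+18 = 173, so the proportions are 0.052, 0.104, 0.0751, 0.0867, 0.0983, 0.052, 0.0867, 0.104, 0.0578, 0.0983, 0.0809, 0.104 (working shown to 4 dp, full precision carried).
D = 0.052² + 0.104² + 0.0751² + 0.0867² + 0.0983² + 0.052² + 0.0867² + 0.104² + 0.0578² + 0.0983² + 0.0809² + 0.104² = 0.0027 + 0.0108 + 0.0056 + 0.0075 + 0.0097 + 0.0027 + 0.0075 + 0.0108 + 0.0033 + 0.0097 + 0.0065 + 0.0108 = 0.0878.
So 1 − D = 0.9122, i.e. 0.91 to 2 decimal places.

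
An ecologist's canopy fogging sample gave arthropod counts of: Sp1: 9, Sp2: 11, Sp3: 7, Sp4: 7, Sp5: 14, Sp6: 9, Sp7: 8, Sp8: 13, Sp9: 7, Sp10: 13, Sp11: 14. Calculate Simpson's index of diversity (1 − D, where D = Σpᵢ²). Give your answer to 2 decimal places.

0.90

Total N = 9+11+7+7+14+9+8+13+7+13+14 = 112, so the proportions are 0.0804, 0.0982, 0.0625, 0.0625, 0.125, 0.0804, 0.0714, 0.1161, 0.0625, 0.1161, 0.125 (working shown to 4 dp, full precision carried).
D = 0.0804² + 0.0982² + 0.0625² + 0.0625² + 0.125² + 0.0804² + 0.0714² + 0.1161² + 0.0625² + 0.1161² + 0.125² = 0.0065 + 0.0096 + 0.0039 + 0.0039 + 0.0156 + 0.0065 + 0.0051 + 0.0135 + 0.0039 + 0.0135 + 0.0156 = 0.0976.
So 1 − D = 0.9024, i.e. 0.90 to 2 decimal places.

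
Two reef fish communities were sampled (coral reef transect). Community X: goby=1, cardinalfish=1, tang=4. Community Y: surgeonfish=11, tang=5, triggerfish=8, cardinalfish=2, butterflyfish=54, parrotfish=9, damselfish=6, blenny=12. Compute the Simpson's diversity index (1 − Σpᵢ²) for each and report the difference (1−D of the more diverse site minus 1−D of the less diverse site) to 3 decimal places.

Community X: N=6, proportions 0.16667, 0.16667, 0.66667, giving 1−D = 0.50000 (working shown to 5 dp, full precision carried).
Community Y: N=107, proportions 0.1028, 0.04673, 0.07477, 0.01869, 0.50467, 0.08411, 0.05607, 0.11215, giving 1−D = 0.70382.
Difference = |0.50000 − 0.70382| = 0.20382, i.e. 0.204 to 3 decimal places.

0.204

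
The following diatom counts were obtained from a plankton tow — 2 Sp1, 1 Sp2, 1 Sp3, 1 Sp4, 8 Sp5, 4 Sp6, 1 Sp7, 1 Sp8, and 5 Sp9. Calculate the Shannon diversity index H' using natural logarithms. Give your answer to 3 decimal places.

1.861

Total N = 2+1+1+1+8+4+1+1+5 = 24, so the proportions are 0.08333, 0.04167, 0.04167, 0.04167, 0.33333, 0.16667, 0.04167, 0.04167, 0.20833 (working shown to 5 dp, full precision carried).
Each pᵢ ln pᵢ term: 0.08333×(-2.48491)=-0.20708, 0.04167×(-3.17805)=-0.13242, 0.04167×(-3.17805)=-0.13242, 0.04167×(-3.17805)=-0.13242, 0.33333×(-1.09861)=-0.36620, 0.16667×(-1.79176)=-0.29863, 0.04167×(-3.17805)=-0.13242, 0.04167×(-3.17805)=-0.13242, 0.20833×(-1.56862)=-0.32679.
Sum = -1.86080, so H' = 1.861.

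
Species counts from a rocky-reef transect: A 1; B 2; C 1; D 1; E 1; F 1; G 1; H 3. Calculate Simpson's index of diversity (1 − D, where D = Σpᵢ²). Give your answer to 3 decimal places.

0.843

Total N = 1+2+1+1+1+1+1+3 = 11, so the proportions are 0.09091, 0.18182, 0.09091, 0.09091, 0.09091, 0.09091, 0.09091, 0.27273 (working shown to 5 dp, full precision carried).
D = 0.09091² + 0.18182² + 0.09091² + 0.09091² + 0.09091² + 0.09091² + 0.09091² + 0.27273² = 0.00826 + 0.03306 + 0.00826 + 0.00826 + 0.00826 + 0.00826 + 0.00826 + 0.07438 = 0.15702.
So 1 − D = 0.84298, i.e. 0.843 to 3 decimal places.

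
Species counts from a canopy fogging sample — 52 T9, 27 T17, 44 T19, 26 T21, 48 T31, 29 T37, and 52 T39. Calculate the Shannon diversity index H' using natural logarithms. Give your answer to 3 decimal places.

Total N = 52+27+44+26+48+29+52 = 278, so the proportions are 0.18705, 0.09712, 0.15827, 0.09353, 0.17266, 0.10432, 0.18705 (working shown to 5 dp, full precision carried).
Each pᵢ ln pᵢ term: 0.18705×(-1.67638)=-0.31357, 0.09712×(-2.33178)=-0.22647, 0.15827×(-1.84343)=-0.29177, 0.09353×(-2.36952)=-0.22161, 0.17266×(-1.75642)=-0.30327, 0.10432×(-2.26033)=-0.23579, 0.18705×(-1.67638)=-0.31357.
Sum = -1.90603, so H' = 1.906.

1.906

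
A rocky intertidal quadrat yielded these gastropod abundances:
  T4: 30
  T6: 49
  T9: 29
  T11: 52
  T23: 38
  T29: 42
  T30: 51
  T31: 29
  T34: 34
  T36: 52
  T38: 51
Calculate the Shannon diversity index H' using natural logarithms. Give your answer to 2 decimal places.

2.37

Total N = 30+49+29+52+38+42+51+29+34+52+51 = 457, so the proportions are 0.0656, 0.1072, 0.0635, 0.1138, 0.0832, 0.0919, 0.1116, 0.0635, 0.0744, 0.1138, 0.1116 (working shown to 4 dp, full precision carried).
Each pᵢ ln pᵢ term: 0.0656×(-2.7235)=-0.1788, 0.1072×(-2.2329)=-0.2394, 0.0635×(-2.7574)=-0.1750, 0.1138×(-2.1734)=-0.2473, 0.0832×(-2.4871)=-0.2068, 0.0919×(-2.3870)=-0.2194, 0.1116×(-2.1929)=-0.2447, 0.0635×(-2.7574)=-0.1750, 0.0744×(-2.5983)=-0.1933, 0.1138×(-2.1734)=-0.2473, 0.1116×(-2.1929)=-0.2447.
Sum = -2.3717, so H' = 2.37.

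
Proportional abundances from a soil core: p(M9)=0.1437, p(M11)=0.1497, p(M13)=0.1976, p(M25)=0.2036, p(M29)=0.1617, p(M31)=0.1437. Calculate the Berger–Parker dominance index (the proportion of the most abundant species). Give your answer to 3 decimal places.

0.204

The largest proportion is 0.2036, i.e. d = 0.204 to 3 decimal places.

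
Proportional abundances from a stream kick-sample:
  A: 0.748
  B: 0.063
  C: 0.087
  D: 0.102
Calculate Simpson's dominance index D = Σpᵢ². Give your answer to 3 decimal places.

D = 0.748² + 0.063² + 0.087² + 0.102² = 0.55950 + 0.00397 + 0.00757 + 0.01040 = 0.58145 (working shown to 5 dp, full precision carried).
To 3 decimal places, D = 0.581.

0.581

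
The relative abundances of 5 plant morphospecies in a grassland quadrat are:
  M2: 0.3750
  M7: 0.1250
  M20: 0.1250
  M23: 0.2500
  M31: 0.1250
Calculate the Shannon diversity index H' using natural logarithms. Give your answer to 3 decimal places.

1.494

Each pᵢ ln pᵢ term (working shown to 5 dp, full precision carried): 0.375×(-0.98083)=-0.36781, 0.125×(-2.07944)=-0.25993, 0.125×(-2.07944)=-0.25993, 0.25×(-1.38629)=-0.34657, 0.125×(-2.07944)=-0.25993.
Sum = -1.49418, so H' = 1.494.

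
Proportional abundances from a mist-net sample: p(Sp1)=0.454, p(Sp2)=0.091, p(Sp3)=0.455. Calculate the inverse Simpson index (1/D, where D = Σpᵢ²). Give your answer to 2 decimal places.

2.37

D = 0.454² + 0.091² + 0.455² = 0.20612 + 0.00828 + 0.20703 = 0.42142 (working shown to 5 dp, full precision carried).
So 1/D = 2.3729, i.e. 2.37 to 2 decimal places.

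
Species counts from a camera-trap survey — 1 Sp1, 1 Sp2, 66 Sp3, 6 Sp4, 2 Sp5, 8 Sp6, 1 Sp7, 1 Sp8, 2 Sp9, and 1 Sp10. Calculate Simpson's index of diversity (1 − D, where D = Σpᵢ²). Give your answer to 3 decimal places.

0.436

Total N = 1+1+66+6+2+8+1+1+2+1 = 89, so the proportions are 0.01124, 0.01124, 0.74157, 0.06742, 0.02247, 0.08989, 0.01124, 0.01124, 0.02247, 0.01124 (working shown to 5 dp, full precision carried).
D = 0.01124² + 0.01124² + 0.74157² + 0.06742² + 0.02247² + 0.08989² + 0.01124² + 0.01124² + 0.02247² + 0.01124² = 0.00013 + 0.00013 + 0.54993 + 0.00454 + 0.00050 + 0.00808 + 0.00013 + 0.00013 + 0.00050 + 0.00013 = 0.56420.
So 1 − D = 0.43580, i.e. 0.436 to 3 decimal places.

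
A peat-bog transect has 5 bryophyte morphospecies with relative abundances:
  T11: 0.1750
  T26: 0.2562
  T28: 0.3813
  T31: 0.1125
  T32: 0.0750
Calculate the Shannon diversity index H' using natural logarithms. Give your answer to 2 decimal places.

Each pᵢ ln pᵢ term (working shown to 4 dp, full precision carried): 0.175×(-1.7430)=-0.3050, 0.2562×(-1.3618)=-0.3489, 0.3813×(-0.9642)=-0.3676, 0.1125×(-2.1848)=-0.2458, 0.075×(-2.5903)=-0.1943.
Sum = -1.4616, so H' = 1.46.

1.46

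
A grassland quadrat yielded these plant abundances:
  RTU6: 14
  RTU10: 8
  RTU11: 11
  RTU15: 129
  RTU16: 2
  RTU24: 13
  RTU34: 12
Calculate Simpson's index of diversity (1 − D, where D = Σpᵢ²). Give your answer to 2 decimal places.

0.51

Total N = 14+8+11+129+2+13+12 = 189, so the proportions are 0.0741, 0.0423, 0.0582, 0.6825, 0.0106, 0.0688, 0.0635 (working shown to 4 dp, full precision carried).
D = 0.0741² + 0.0423² + 0.0582² + 0.6825² + 0.0106² + 0.0688² + 0.0635² = 0.0055 + 0.0018 + 0.0034 + 0.4659 + 0.0001 + 0.0047 + 0.0040 = 0.4854.
So 1 − D = 0.5146, i.e. 0.51 to 2 decimal places.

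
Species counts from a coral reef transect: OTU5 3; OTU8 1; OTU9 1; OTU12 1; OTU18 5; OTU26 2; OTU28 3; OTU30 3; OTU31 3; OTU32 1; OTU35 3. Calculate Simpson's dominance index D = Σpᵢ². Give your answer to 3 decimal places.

Total N = 3+1+1+1+5+2+3+3+3+1+3 = 26, so the proportions are 0.11538, 0.03846, 0.03846, 0.03846, 0.19231, 0.07692, 0.11538, 0.11538, 0.11538, 0.03846, 0.11538 (working shown to 5 dp, full precision carried).
D = 0.11538² + 0.03846² + 0.03846² + 0.03846² + 0.19231² + 0.07692² + 0.11538² + 0.11538² + 0.11538² + 0.03846² + 0.11538² = 0.01331 + 0.00148 + 0.00148 + 0.00148 + 0.03698 + 0.00592 + 0.01331 + 0.01331 + 0.01331 + 0.00148 + 0.01331 = 0.11538.
To 3 decimal places, D = 0.115.

0.115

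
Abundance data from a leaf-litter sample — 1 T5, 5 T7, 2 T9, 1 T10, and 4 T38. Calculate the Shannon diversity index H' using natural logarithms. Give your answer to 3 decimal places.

1.413

Total N = 1+5+2+1+4 = 13, so the proportions are 0.07692, 0.38462, 0.15385, 0.07692, 0.30769 (working shown to 5 dp, full precision carried).
Each pᵢ ln pᵢ term: 0.07692×(-2.56495)=-0.19730, 0.38462×(-0.95551)=-0.36750, 0.15385×(-1.87180)=-0.28797, 0.07692×(-2.56495)=-0.19730, 0.30769×(-1.17865)=-0.36266.
Sum = -1.41274, so H' = 1.413.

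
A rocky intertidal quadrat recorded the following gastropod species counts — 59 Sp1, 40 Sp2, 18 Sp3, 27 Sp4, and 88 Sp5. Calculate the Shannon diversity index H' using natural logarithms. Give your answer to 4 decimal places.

Total N = 59+40+18+27+88 = 232, so the proportions are 0.25431, 0.172414, 0.077586, 0.116379, 0.37931 (working shown to 6 dp, full precision carried).
Each pᵢ ln pᵢ term: 0.25431×(-1.369200)=-0.348202, 0.172414×(-1.757858)=-0.303079, 0.077586×(-2.556366)=-0.198339, 0.116379×(-2.150901)=-0.250320, 0.37931×(-0.969401)=-0.367704.
Sum = -1.467643, so H' = 1.4676.

1.4676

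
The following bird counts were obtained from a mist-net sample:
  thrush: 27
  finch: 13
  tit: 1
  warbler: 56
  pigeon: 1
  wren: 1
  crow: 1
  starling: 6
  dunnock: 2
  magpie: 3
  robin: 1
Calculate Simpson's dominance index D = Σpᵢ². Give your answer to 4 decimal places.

0.3259

Total N = 27+13+1+56+1+1+1+6+2+3+1 = 112, so the proportions are 0.241071, 0.116071, 0.008929, 0.5, 0.008929, 0.008929, 0.008929, 0.053571, 0.017857, 0.026786, 0.008929 (working shown to 6 dp, full precision carried).
D = 0.241071² + 0.116071² + 0.008929² + 0.5² + 0.008929² + 0.008929² + 0.008929² + 0.053571² + 0.017857² + 0.026786² + 0.008929² = 0.058115 + 0.013473 + 0.000080 + 0.250000 + 0.000080 + 0.000080 + 0.000080 + 0.002870 + 0.000319 + 0.000717 + 0.000080 = 0.325893.
To 4 decimal places, D = 0.3259.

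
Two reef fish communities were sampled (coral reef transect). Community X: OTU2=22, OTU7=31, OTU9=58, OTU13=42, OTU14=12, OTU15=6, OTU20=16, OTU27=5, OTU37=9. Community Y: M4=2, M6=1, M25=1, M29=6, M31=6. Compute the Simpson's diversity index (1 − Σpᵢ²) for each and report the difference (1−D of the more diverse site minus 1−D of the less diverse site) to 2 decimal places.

Community X: N=201, proportions 0.1095, 0.1542, 0.2886, 0.209, 0.0597, 0.0299, 0.0796, 0.0249, 0.0448, giving 1−D = 0.8239 (working shown to 4 dp, full precision carried).
Community Y: N=16, proportions 0.125, 0.0625, 0.0625, 0.375, 0.375, giving 1−D = 0.6953.
Difference = |0.8239 − 0.6953| = 0.1286, i.e. 0.13 to 2 decimal places.

0.13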